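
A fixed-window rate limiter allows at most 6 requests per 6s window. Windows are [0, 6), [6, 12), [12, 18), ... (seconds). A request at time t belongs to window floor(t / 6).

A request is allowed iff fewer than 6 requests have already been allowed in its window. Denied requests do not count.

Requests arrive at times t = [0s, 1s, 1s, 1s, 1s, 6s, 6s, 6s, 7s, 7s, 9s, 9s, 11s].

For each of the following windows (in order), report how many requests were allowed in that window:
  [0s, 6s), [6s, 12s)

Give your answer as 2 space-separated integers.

Processing requests:
  req#1 t=0s (window 0): ALLOW
  req#2 t=1s (window 0): ALLOW
  req#3 t=1s (window 0): ALLOW
  req#4 t=1s (window 0): ALLOW
  req#5 t=1s (window 0): ALLOW
  req#6 t=6s (window 1): ALLOW
  req#7 t=6s (window 1): ALLOW
  req#8 t=6s (window 1): ALLOW
  req#9 t=7s (window 1): ALLOW
  req#10 t=7s (window 1): ALLOW
  req#11 t=9s (window 1): ALLOW
  req#12 t=9s (window 1): DENY
  req#13 t=11s (window 1): DENY

Allowed counts by window: 5 6

Answer: 5 6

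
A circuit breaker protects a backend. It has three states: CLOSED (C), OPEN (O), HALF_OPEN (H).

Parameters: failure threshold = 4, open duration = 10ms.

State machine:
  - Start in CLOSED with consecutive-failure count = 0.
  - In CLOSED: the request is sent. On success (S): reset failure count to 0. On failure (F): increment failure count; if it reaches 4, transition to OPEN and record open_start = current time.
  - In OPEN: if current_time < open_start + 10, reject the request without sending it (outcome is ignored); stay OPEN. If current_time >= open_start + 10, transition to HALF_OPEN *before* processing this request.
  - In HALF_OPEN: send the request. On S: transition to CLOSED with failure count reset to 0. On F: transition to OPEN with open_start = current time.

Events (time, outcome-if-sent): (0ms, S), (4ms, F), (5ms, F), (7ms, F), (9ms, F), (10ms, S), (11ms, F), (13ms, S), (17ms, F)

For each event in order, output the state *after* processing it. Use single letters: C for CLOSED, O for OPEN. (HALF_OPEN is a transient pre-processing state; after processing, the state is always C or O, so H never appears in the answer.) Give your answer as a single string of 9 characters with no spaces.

Answer: CCCCOOOOO

Derivation:
State after each event:
  event#1 t=0ms outcome=S: state=CLOSED
  event#2 t=4ms outcome=F: state=CLOSED
  event#3 t=5ms outcome=F: state=CLOSED
  event#4 t=7ms outcome=F: state=CLOSED
  event#5 t=9ms outcome=F: state=OPEN
  event#6 t=10ms outcome=S: state=OPEN
  event#7 t=11ms outcome=F: state=OPEN
  event#8 t=13ms outcome=S: state=OPEN
  event#9 t=17ms outcome=F: state=OPEN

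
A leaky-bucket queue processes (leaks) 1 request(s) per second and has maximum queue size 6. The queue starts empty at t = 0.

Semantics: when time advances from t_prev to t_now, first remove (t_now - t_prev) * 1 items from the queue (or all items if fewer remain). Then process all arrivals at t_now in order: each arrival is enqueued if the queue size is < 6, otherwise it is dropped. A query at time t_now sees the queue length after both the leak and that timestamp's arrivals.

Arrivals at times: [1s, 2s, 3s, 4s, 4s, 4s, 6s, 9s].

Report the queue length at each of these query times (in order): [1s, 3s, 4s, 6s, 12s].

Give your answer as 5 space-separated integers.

Answer: 1 1 3 2 0

Derivation:
Queue lengths at query times:
  query t=1s: backlog = 1
  query t=3s: backlog = 1
  query t=4s: backlog = 3
  query t=6s: backlog = 2
  query t=12s: backlog = 0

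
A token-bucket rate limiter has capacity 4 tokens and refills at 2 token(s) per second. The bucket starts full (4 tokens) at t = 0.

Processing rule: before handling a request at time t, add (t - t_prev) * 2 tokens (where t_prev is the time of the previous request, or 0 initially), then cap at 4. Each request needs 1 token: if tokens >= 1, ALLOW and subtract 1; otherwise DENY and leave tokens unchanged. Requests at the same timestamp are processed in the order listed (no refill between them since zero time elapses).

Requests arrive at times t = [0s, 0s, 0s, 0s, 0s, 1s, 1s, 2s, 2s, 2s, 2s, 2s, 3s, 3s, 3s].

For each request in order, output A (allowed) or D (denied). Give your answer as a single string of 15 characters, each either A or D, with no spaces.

Answer: AAAADAAAADDDAAD

Derivation:
Simulating step by step:
  req#1 t=0s: ALLOW
  req#2 t=0s: ALLOW
  req#3 t=0s: ALLOW
  req#4 t=0s: ALLOW
  req#5 t=0s: DENY
  req#6 t=1s: ALLOW
  req#7 t=1s: ALLOW
  req#8 t=2s: ALLOW
  req#9 t=2s: ALLOW
  req#10 t=2s: DENY
  req#11 t=2s: DENY
  req#12 t=2s: DENY
  req#13 t=3s: ALLOW
  req#14 t=3s: ALLOW
  req#15 t=3s: DENY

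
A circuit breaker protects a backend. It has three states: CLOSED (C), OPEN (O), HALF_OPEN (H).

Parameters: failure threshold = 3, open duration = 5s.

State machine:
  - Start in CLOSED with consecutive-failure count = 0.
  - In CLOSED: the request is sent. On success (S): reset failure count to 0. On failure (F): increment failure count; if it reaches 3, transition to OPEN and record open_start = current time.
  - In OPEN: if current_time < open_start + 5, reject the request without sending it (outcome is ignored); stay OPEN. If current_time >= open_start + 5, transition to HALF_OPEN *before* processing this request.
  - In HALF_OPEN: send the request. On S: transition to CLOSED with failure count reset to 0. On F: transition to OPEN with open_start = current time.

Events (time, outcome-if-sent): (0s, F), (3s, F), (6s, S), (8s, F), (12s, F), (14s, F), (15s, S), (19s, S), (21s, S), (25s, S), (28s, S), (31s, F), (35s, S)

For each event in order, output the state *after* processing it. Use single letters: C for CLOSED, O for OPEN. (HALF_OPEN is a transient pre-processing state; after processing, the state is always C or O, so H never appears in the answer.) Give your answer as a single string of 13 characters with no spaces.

Answer: CCCCCOOCCCCCC

Derivation:
State after each event:
  event#1 t=0s outcome=F: state=CLOSED
  event#2 t=3s outcome=F: state=CLOSED
  event#3 t=6s outcome=S: state=CLOSED
  event#4 t=8s outcome=F: state=CLOSED
  event#5 t=12s outcome=F: state=CLOSED
  event#6 t=14s outcome=F: state=OPEN
  event#7 t=15s outcome=S: state=OPEN
  event#8 t=19s outcome=S: state=CLOSED
  event#9 t=21s outcome=S: state=CLOSED
  event#10 t=25s outcome=S: state=CLOSED
  event#11 t=28s outcome=S: state=CLOSED
  event#12 t=31s outcome=F: state=CLOSED
  event#13 t=35s outcome=S: state=CLOSED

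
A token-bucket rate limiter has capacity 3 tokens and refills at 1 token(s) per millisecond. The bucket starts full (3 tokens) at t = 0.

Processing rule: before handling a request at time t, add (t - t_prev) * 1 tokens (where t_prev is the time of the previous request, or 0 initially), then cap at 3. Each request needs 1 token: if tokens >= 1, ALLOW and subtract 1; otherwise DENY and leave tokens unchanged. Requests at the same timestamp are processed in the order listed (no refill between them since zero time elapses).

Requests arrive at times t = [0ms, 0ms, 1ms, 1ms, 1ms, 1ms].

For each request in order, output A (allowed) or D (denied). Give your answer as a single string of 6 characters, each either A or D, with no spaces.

Answer: AAAADD

Derivation:
Simulating step by step:
  req#1 t=0ms: ALLOW
  req#2 t=0ms: ALLOW
  req#3 t=1ms: ALLOW
  req#4 t=1ms: ALLOW
  req#5 t=1ms: DENY
  req#6 t=1ms: DENY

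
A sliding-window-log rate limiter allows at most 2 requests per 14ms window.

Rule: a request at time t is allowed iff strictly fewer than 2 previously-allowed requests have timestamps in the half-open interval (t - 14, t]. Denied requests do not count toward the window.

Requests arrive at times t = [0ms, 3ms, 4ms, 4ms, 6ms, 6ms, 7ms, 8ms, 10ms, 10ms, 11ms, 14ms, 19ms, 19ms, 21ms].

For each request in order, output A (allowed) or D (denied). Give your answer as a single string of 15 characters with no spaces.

Tracking allowed requests in the window:
  req#1 t=0ms: ALLOW
  req#2 t=3ms: ALLOW
  req#3 t=4ms: DENY
  req#4 t=4ms: DENY
  req#5 t=6ms: DENY
  req#6 t=6ms: DENY
  req#7 t=7ms: DENY
  req#8 t=8ms: DENY
  req#9 t=10ms: DENY
  req#10 t=10ms: DENY
  req#11 t=11ms: DENY
  req#12 t=14ms: ALLOW
  req#13 t=19ms: ALLOW
  req#14 t=19ms: DENY
  req#15 t=21ms: DENY

Answer: AADDDDDDDDDAADD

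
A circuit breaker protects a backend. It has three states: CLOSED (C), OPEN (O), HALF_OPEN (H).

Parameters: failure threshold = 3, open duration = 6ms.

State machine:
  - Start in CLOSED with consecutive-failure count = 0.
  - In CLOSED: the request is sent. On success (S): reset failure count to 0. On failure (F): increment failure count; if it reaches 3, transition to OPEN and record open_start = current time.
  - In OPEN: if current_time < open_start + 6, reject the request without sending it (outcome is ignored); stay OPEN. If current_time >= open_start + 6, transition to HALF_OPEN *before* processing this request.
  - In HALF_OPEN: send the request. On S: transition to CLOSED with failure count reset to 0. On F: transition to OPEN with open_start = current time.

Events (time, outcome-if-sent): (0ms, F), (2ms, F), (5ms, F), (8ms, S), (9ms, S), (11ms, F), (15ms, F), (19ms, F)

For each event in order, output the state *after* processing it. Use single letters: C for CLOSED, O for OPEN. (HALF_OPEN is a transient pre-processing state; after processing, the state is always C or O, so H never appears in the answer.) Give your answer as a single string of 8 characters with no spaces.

State after each event:
  event#1 t=0ms outcome=F: state=CLOSED
  event#2 t=2ms outcome=F: state=CLOSED
  event#3 t=5ms outcome=F: state=OPEN
  event#4 t=8ms outcome=S: state=OPEN
  event#5 t=9ms outcome=S: state=OPEN
  event#6 t=11ms outcome=F: state=OPEN
  event#7 t=15ms outcome=F: state=OPEN
  event#8 t=19ms outcome=F: state=OPEN

Answer: CCOOOOOO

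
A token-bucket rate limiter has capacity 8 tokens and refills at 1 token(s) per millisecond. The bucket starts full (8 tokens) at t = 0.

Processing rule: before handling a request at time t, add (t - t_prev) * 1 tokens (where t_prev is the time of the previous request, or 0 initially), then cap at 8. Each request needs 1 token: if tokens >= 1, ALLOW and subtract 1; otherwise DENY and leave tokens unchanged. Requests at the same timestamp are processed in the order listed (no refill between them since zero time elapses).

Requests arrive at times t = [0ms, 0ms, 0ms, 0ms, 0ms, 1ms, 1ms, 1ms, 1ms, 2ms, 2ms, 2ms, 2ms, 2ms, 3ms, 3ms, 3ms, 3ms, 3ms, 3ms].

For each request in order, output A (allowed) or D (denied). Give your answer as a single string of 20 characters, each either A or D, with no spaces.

Simulating step by step:
  req#1 t=0ms: ALLOW
  req#2 t=0ms: ALLOW
  req#3 t=0ms: ALLOW
  req#4 t=0ms: ALLOW
  req#5 t=0ms: ALLOW
  req#6 t=1ms: ALLOW
  req#7 t=1ms: ALLOW
  req#8 t=1ms: ALLOW
  req#9 t=1ms: ALLOW
  req#10 t=2ms: ALLOW
  req#11 t=2ms: DENY
  req#12 t=2ms: DENY
  req#13 t=2ms: DENY
  req#14 t=2ms: DENY
  req#15 t=3ms: ALLOW
  req#16 t=3ms: DENY
  req#17 t=3ms: DENY
  req#18 t=3ms: DENY
  req#19 t=3ms: DENY
  req#20 t=3ms: DENY

Answer: AAAAAAAAAADDDDADDDDD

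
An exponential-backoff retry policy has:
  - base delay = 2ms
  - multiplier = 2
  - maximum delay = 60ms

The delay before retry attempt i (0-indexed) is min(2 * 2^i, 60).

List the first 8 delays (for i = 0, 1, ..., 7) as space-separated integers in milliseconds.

Computing each delay:
  i=0: min(2*2^0, 60) = 2
  i=1: min(2*2^1, 60) = 4
  i=2: min(2*2^2, 60) = 8
  i=3: min(2*2^3, 60) = 16
  i=4: min(2*2^4, 60) = 32
  i=5: min(2*2^5, 60) = 60
  i=6: min(2*2^6, 60) = 60
  i=7: min(2*2^7, 60) = 60

Answer: 2 4 8 16 32 60 60 60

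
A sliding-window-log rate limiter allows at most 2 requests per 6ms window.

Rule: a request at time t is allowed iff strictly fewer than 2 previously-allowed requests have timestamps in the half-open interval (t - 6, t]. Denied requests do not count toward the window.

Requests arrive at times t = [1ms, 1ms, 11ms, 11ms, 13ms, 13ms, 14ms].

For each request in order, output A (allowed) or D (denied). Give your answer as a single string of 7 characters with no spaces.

Answer: AAAADDD

Derivation:
Tracking allowed requests in the window:
  req#1 t=1ms: ALLOW
  req#2 t=1ms: ALLOW
  req#3 t=11ms: ALLOW
  req#4 t=11ms: ALLOW
  req#5 t=13ms: DENY
  req#6 t=13ms: DENY
  req#7 t=14ms: DENY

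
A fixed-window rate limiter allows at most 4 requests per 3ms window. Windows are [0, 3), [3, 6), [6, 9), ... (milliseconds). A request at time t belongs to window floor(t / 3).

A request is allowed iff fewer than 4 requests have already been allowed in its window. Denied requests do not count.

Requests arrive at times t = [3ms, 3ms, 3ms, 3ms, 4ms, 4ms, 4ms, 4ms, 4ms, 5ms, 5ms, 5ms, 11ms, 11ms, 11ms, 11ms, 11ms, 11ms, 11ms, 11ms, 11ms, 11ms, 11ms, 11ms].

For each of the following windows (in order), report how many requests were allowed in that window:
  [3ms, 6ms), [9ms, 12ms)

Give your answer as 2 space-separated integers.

Processing requests:
  req#1 t=3ms (window 1): ALLOW
  req#2 t=3ms (window 1): ALLOW
  req#3 t=3ms (window 1): ALLOW
  req#4 t=3ms (window 1): ALLOW
  req#5 t=4ms (window 1): DENY
  req#6 t=4ms (window 1): DENY
  req#7 t=4ms (window 1): DENY
  req#8 t=4ms (window 1): DENY
  req#9 t=4ms (window 1): DENY
  req#10 t=5ms (window 1): DENY
  req#11 t=5ms (window 1): DENY
  req#12 t=5ms (window 1): DENY
  req#13 t=11ms (window 3): ALLOW
  req#14 t=11ms (window 3): ALLOW
  req#15 t=11ms (window 3): ALLOW
  req#16 t=11ms (window 3): ALLOW
  req#17 t=11ms (window 3): DENY
  req#18 t=11ms (window 3): DENY
  req#19 t=11ms (window 3): DENY
  req#20 t=11ms (window 3): DENY
  req#21 t=11ms (window 3): DENY
  req#22 t=11ms (window 3): DENY
  req#23 t=11ms (window 3): DENY
  req#24 t=11ms (window 3): DENY

Allowed counts by window: 4 4

Answer: 4 4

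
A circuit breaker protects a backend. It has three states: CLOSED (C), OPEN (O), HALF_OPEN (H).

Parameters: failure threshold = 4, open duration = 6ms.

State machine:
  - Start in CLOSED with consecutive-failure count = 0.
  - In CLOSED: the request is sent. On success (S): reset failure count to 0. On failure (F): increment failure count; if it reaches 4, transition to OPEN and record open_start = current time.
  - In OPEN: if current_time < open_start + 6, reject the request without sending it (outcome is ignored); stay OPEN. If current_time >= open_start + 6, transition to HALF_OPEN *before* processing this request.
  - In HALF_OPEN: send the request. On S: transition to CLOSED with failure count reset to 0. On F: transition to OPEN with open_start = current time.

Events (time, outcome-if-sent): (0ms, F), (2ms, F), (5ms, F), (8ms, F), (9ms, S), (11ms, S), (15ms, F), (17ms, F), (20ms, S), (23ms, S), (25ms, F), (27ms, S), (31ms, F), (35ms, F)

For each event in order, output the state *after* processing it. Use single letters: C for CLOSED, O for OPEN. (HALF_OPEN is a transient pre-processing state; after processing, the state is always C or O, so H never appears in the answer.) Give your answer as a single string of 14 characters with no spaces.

Answer: CCCOOOOOOCCCCC

Derivation:
State after each event:
  event#1 t=0ms outcome=F: state=CLOSED
  event#2 t=2ms outcome=F: state=CLOSED
  event#3 t=5ms outcome=F: state=CLOSED
  event#4 t=8ms outcome=F: state=OPEN
  event#5 t=9ms outcome=S: state=OPEN
  event#6 t=11ms outcome=S: state=OPEN
  event#7 t=15ms outcome=F: state=OPEN
  event#8 t=17ms outcome=F: state=OPEN
  event#9 t=20ms outcome=S: state=OPEN
  event#10 t=23ms outcome=S: state=CLOSED
  event#11 t=25ms outcome=F: state=CLOSED
  event#12 t=27ms outcome=S: state=CLOSED
  event#13 t=31ms outcome=F: state=CLOSED
  event#14 t=35ms outcome=F: state=CLOSED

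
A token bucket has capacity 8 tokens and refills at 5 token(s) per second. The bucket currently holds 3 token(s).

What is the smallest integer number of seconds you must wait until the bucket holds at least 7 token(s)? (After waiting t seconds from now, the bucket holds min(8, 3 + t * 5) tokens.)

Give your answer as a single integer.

Answer: 1

Derivation:
Need 3 + t * 5 >= 7, so t >= 4/5.
Smallest integer t = ceil(4/5) = 1.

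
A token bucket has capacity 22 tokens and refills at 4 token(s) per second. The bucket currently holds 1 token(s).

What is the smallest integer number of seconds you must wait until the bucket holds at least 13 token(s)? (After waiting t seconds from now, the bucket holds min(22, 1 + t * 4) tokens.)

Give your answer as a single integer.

Answer: 3

Derivation:
Need 1 + t * 4 >= 13, so t >= 12/4.
Smallest integer t = ceil(12/4) = 3.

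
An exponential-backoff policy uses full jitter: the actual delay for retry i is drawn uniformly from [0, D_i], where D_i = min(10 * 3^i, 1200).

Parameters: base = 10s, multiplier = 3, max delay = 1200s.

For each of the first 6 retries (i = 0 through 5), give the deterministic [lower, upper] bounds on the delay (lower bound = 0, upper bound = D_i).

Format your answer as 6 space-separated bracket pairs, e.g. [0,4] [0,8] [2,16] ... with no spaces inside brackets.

Computing bounds per retry:
  i=0: D_i=min(10*3^0,1200)=10, bounds=[0,10]
  i=1: D_i=min(10*3^1,1200)=30, bounds=[0,30]
  i=2: D_i=min(10*3^2,1200)=90, bounds=[0,90]
  i=3: D_i=min(10*3^3,1200)=270, bounds=[0,270]
  i=4: D_i=min(10*3^4,1200)=810, bounds=[0,810]
  i=5: D_i=min(10*3^5,1200)=1200, bounds=[0,1200]

Answer: [0,10] [0,30] [0,90] [0,270] [0,810] [0,1200]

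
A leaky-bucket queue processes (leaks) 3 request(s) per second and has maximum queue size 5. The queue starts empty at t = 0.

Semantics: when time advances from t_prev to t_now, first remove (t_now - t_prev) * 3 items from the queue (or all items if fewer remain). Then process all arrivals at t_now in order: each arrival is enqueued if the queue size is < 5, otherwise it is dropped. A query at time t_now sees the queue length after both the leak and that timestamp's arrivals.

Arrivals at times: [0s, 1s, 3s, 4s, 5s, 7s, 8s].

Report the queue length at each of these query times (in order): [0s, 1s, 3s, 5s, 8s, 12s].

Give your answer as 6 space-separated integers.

Answer: 1 1 1 1 1 0

Derivation:
Queue lengths at query times:
  query t=0s: backlog = 1
  query t=1s: backlog = 1
  query t=3s: backlog = 1
  query t=5s: backlog = 1
  query t=8s: backlog = 1
  query t=12s: backlog = 0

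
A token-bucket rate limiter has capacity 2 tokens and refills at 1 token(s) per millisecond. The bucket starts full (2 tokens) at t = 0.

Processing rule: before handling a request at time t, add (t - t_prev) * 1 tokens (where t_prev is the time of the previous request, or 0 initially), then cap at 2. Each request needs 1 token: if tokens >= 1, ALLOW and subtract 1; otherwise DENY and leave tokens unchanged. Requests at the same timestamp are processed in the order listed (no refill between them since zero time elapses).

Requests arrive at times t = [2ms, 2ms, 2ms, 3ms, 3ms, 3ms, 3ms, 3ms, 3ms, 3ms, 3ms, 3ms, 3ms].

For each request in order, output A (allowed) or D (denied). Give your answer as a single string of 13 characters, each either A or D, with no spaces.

Answer: AADADDDDDDDDD

Derivation:
Simulating step by step:
  req#1 t=2ms: ALLOW
  req#2 t=2ms: ALLOW
  req#3 t=2ms: DENY
  req#4 t=3ms: ALLOW
  req#5 t=3ms: DENY
  req#6 t=3ms: DENY
  req#7 t=3ms: DENY
  req#8 t=3ms: DENY
  req#9 t=3ms: DENY
  req#10 t=3ms: DENY
  req#11 t=3ms: DENY
  req#12 t=3ms: DENY
  req#13 t=3ms: DENY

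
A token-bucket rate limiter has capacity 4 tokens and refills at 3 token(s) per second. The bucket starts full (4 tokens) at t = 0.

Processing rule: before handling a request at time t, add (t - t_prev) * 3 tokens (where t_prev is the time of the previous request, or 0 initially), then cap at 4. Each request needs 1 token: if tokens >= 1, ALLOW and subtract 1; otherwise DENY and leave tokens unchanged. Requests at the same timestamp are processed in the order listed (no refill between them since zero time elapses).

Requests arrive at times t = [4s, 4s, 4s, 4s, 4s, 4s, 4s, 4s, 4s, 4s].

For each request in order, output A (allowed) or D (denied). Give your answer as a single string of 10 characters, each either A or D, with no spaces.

Answer: AAAADDDDDD

Derivation:
Simulating step by step:
  req#1 t=4s: ALLOW
  req#2 t=4s: ALLOW
  req#3 t=4s: ALLOW
  req#4 t=4s: ALLOW
  req#5 t=4s: DENY
  req#6 t=4s: DENY
  req#7 t=4s: DENY
  req#8 t=4s: DENY
  req#9 t=4s: DENY
  req#10 t=4s: DENY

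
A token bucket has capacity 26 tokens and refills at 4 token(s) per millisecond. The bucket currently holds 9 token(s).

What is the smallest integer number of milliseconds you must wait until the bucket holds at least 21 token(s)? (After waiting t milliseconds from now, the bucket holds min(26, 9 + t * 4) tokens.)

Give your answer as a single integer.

Need 9 + t * 4 >= 21, so t >= 12/4.
Smallest integer t = ceil(12/4) = 3.

Answer: 3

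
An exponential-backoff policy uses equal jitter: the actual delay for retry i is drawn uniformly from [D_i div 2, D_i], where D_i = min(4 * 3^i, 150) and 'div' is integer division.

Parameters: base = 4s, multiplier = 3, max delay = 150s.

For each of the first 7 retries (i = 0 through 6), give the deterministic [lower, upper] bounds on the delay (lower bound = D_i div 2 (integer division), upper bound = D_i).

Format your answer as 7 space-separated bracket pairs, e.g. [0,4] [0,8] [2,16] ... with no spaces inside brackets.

Answer: [2,4] [6,12] [18,36] [54,108] [75,150] [75,150] [75,150]

Derivation:
Computing bounds per retry:
  i=0: D_i=min(4*3^0,150)=4, bounds=[2,4]
  i=1: D_i=min(4*3^1,150)=12, bounds=[6,12]
  i=2: D_i=min(4*3^2,150)=36, bounds=[18,36]
  i=3: D_i=min(4*3^3,150)=108, bounds=[54,108]
  i=4: D_i=min(4*3^4,150)=150, bounds=[75,150]
  i=5: D_i=min(4*3^5,150)=150, bounds=[75,150]
  i=6: D_i=min(4*3^6,150)=150, bounds=[75,150]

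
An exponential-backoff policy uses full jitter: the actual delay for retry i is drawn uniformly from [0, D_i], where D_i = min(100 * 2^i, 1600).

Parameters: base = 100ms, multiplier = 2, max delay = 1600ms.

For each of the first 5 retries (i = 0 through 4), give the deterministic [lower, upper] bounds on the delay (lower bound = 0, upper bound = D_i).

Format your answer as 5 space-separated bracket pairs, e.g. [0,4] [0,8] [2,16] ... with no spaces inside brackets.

Computing bounds per retry:
  i=0: D_i=min(100*2^0,1600)=100, bounds=[0,100]
  i=1: D_i=min(100*2^1,1600)=200, bounds=[0,200]
  i=2: D_i=min(100*2^2,1600)=400, bounds=[0,400]
  i=3: D_i=min(100*2^3,1600)=800, bounds=[0,800]
  i=4: D_i=min(100*2^4,1600)=1600, bounds=[0,1600]

Answer: [0,100] [0,200] [0,400] [0,800] [0,1600]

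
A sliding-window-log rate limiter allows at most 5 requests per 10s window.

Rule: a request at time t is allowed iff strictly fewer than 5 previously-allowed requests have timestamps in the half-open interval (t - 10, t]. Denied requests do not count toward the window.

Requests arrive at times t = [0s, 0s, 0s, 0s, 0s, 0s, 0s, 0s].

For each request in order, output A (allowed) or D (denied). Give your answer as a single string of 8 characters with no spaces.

Answer: AAAAADDD

Derivation:
Tracking allowed requests in the window:
  req#1 t=0s: ALLOW
  req#2 t=0s: ALLOW
  req#3 t=0s: ALLOW
  req#4 t=0s: ALLOW
  req#5 t=0s: ALLOW
  req#6 t=0s: DENY
  req#7 t=0s: DENY
  req#8 t=0s: DENY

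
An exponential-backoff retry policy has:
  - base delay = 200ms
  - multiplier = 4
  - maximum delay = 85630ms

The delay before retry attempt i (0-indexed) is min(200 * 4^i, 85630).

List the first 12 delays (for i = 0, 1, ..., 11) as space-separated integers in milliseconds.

Computing each delay:
  i=0: min(200*4^0, 85630) = 200
  i=1: min(200*4^1, 85630) = 800
  i=2: min(200*4^2, 85630) = 3200
  i=3: min(200*4^3, 85630) = 12800
  i=4: min(200*4^4, 85630) = 51200
  i=5: min(200*4^5, 85630) = 85630
  i=6: min(200*4^6, 85630) = 85630
  i=7: min(200*4^7, 85630) = 85630
  i=8: min(200*4^8, 85630) = 85630
  i=9: min(200*4^9, 85630) = 85630
  i=10: min(200*4^10, 85630) = 85630
  i=11: min(200*4^11, 85630) = 85630

Answer: 200 800 3200 12800 51200 85630 85630 85630 85630 85630 85630 85630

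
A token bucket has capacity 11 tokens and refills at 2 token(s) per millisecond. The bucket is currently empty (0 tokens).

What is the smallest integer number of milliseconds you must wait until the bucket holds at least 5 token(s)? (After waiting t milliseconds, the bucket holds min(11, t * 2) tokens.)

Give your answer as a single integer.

Need t * 2 >= 5, so t >= 5/2.
Smallest integer t = ceil(5/2) = 3.

Answer: 3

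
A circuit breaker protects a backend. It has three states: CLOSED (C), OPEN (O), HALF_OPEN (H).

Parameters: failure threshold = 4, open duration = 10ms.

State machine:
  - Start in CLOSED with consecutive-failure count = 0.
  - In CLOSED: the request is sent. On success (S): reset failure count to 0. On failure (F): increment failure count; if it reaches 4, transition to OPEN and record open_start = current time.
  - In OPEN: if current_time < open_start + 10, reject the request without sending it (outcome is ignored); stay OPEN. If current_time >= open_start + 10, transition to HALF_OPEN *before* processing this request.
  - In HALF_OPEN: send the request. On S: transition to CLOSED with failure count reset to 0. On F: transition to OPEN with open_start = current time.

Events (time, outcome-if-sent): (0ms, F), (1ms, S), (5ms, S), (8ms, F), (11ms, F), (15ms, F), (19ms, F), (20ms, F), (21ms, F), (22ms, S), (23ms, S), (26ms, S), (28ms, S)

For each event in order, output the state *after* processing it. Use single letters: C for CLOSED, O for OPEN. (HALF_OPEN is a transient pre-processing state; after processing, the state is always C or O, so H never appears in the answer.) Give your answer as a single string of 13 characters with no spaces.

State after each event:
  event#1 t=0ms outcome=F: state=CLOSED
  event#2 t=1ms outcome=S: state=CLOSED
  event#3 t=5ms outcome=S: state=CLOSED
  event#4 t=8ms outcome=F: state=CLOSED
  event#5 t=11ms outcome=F: state=CLOSED
  event#6 t=15ms outcome=F: state=CLOSED
  event#7 t=19ms outcome=F: state=OPEN
  event#8 t=20ms outcome=F: state=OPEN
  event#9 t=21ms outcome=F: state=OPEN
  event#10 t=22ms outcome=S: state=OPEN
  event#11 t=23ms outcome=S: state=OPEN
  event#12 t=26ms outcome=S: state=OPEN
  event#13 t=28ms outcome=S: state=OPEN

Answer: CCCCCCOOOOOOO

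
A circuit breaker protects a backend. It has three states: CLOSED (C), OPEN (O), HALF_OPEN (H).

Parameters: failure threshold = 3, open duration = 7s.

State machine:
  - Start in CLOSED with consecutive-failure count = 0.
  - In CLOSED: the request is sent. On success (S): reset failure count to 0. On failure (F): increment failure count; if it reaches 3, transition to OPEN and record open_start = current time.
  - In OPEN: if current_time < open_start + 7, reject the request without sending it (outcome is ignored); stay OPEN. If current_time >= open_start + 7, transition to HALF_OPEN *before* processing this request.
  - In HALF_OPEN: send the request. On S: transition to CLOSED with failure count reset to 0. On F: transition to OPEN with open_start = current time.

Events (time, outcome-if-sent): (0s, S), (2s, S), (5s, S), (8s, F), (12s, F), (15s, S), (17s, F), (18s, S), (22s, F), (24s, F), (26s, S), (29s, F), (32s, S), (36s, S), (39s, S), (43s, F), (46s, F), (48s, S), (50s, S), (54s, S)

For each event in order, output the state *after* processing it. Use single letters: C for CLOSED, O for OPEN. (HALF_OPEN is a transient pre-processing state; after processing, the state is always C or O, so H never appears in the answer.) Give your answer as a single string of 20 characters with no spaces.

Answer: CCCCCCCCCCCCCCCCCCCC

Derivation:
State after each event:
  event#1 t=0s outcome=S: state=CLOSED
  event#2 t=2s outcome=S: state=CLOSED
  event#3 t=5s outcome=S: state=CLOSED
  event#4 t=8s outcome=F: state=CLOSED
  event#5 t=12s outcome=F: state=CLOSED
  event#6 t=15s outcome=S: state=CLOSED
  event#7 t=17s outcome=F: state=CLOSED
  event#8 t=18s outcome=S: state=CLOSED
  event#9 t=22s outcome=F: state=CLOSED
  event#10 t=24s outcome=F: state=CLOSED
  event#11 t=26s outcome=S: state=CLOSED
  event#12 t=29s outcome=F: state=CLOSED
  event#13 t=32s outcome=S: state=CLOSED
  event#14 t=36s outcome=S: state=CLOSED
  event#15 t=39s outcome=S: state=CLOSED
  event#16 t=43s outcome=F: state=CLOSED
  event#17 t=46s outcome=F: state=CLOSED
  event#18 t=48s outcome=S: state=CLOSED
  event#19 t=50s outcome=S: state=CLOSED
  event#20 t=54s outcome=S: state=CLOSED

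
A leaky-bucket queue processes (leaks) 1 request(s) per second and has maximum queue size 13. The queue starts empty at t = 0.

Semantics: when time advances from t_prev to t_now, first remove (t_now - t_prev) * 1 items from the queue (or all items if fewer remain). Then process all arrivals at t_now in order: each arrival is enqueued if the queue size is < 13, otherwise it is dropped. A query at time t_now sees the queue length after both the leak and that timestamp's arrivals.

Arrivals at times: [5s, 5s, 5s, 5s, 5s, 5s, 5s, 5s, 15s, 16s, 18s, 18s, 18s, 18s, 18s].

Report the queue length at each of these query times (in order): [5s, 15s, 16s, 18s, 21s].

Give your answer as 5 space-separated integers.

Answer: 8 1 1 5 2

Derivation:
Queue lengths at query times:
  query t=5s: backlog = 8
  query t=15s: backlog = 1
  query t=16s: backlog = 1
  query t=18s: backlog = 5
  query t=21s: backlog = 2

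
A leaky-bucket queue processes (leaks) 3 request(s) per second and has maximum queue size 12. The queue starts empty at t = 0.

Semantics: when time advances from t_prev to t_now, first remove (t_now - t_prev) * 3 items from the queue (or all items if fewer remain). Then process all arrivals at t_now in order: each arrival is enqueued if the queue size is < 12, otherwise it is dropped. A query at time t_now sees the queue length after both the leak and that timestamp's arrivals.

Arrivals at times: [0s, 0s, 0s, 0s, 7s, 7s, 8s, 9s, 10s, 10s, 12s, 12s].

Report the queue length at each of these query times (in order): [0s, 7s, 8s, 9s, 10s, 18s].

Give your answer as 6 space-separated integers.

Answer: 4 2 1 1 2 0

Derivation:
Queue lengths at query times:
  query t=0s: backlog = 4
  query t=7s: backlog = 2
  query t=8s: backlog = 1
  query t=9s: backlog = 1
  query t=10s: backlog = 2
  query t=18s: backlog = 0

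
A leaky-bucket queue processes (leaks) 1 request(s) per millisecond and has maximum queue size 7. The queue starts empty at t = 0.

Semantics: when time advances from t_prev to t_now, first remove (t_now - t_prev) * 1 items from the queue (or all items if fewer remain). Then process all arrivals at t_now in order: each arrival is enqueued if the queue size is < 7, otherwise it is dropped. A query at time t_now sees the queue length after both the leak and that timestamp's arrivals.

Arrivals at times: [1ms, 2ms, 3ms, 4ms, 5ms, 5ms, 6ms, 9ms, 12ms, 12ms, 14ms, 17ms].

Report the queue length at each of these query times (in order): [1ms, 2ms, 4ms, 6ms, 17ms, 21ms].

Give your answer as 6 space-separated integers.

Queue lengths at query times:
  query t=1ms: backlog = 1
  query t=2ms: backlog = 1
  query t=4ms: backlog = 1
  query t=6ms: backlog = 2
  query t=17ms: backlog = 1
  query t=21ms: backlog = 0

Answer: 1 1 1 2 1 0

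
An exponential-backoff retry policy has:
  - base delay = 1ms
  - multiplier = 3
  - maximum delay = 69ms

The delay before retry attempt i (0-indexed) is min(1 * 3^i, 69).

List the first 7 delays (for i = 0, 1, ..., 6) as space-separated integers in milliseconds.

Computing each delay:
  i=0: min(1*3^0, 69) = 1
  i=1: min(1*3^1, 69) = 3
  i=2: min(1*3^2, 69) = 9
  i=3: min(1*3^3, 69) = 27
  i=4: min(1*3^4, 69) = 69
  i=5: min(1*3^5, 69) = 69
  i=6: min(1*3^6, 69) = 69

Answer: 1 3 9 27 69 69 69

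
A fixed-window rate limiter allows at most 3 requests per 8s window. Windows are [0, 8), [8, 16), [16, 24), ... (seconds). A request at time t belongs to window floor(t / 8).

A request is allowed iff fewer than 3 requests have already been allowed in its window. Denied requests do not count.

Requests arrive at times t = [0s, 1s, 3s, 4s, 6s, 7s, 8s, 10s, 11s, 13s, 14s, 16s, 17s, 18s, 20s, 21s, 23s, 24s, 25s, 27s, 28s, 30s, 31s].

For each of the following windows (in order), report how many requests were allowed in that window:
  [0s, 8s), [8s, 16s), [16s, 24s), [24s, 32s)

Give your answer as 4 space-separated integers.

Processing requests:
  req#1 t=0s (window 0): ALLOW
  req#2 t=1s (window 0): ALLOW
  req#3 t=3s (window 0): ALLOW
  req#4 t=4s (window 0): DENY
  req#5 t=6s (window 0): DENY
  req#6 t=7s (window 0): DENY
  req#7 t=8s (window 1): ALLOW
  req#8 t=10s (window 1): ALLOW
  req#9 t=11s (window 1): ALLOW
  req#10 t=13s (window 1): DENY
  req#11 t=14s (window 1): DENY
  req#12 t=16s (window 2): ALLOW
  req#13 t=17s (window 2): ALLOW
  req#14 t=18s (window 2): ALLOW
  req#15 t=20s (window 2): DENY
  req#16 t=21s (window 2): DENY
  req#17 t=23s (window 2): DENY
  req#18 t=24s (window 3): ALLOW
  req#19 t=25s (window 3): ALLOW
  req#20 t=27s (window 3): ALLOW
  req#21 t=28s (window 3): DENY
  req#22 t=30s (window 3): DENY
  req#23 t=31s (window 3): DENY

Allowed counts by window: 3 3 3 3

Answer: 3 3 3 3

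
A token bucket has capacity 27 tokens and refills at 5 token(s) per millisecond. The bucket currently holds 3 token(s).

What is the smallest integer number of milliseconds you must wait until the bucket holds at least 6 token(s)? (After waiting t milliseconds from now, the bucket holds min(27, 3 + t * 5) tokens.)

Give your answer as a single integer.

Answer: 1

Derivation:
Need 3 + t * 5 >= 6, so t >= 3/5.
Smallest integer t = ceil(3/5) = 1.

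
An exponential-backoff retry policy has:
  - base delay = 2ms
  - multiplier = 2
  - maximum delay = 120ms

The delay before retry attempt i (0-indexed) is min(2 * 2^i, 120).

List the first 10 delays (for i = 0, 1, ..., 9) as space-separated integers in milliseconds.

Computing each delay:
  i=0: min(2*2^0, 120) = 2
  i=1: min(2*2^1, 120) = 4
  i=2: min(2*2^2, 120) = 8
  i=3: min(2*2^3, 120) = 16
  i=4: min(2*2^4, 120) = 32
  i=5: min(2*2^5, 120) = 64
  i=6: min(2*2^6, 120) = 120
  i=7: min(2*2^7, 120) = 120
  i=8: min(2*2^8, 120) = 120
  i=9: min(2*2^9, 120) = 120

Answer: 2 4 8 16 32 64 120 120 120 120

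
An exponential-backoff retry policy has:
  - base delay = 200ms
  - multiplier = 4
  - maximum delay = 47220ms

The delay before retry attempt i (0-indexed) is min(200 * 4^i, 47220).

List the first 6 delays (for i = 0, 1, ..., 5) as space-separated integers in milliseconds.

Computing each delay:
  i=0: min(200*4^0, 47220) = 200
  i=1: min(200*4^1, 47220) = 800
  i=2: min(200*4^2, 47220) = 3200
  i=3: min(200*4^3, 47220) = 12800
  i=4: min(200*4^4, 47220) = 47220
  i=5: min(200*4^5, 47220) = 47220

Answer: 200 800 3200 12800 47220 47220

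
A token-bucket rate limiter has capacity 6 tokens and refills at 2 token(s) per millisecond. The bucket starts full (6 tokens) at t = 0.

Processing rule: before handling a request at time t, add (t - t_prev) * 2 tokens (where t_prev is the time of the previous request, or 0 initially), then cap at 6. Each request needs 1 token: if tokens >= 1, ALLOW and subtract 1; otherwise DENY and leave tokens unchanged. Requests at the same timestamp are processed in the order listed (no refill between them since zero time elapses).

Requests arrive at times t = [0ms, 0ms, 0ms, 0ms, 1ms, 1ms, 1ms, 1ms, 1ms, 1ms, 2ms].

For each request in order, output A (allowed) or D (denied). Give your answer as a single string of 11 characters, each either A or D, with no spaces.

Answer: AAAAAAAADDA

Derivation:
Simulating step by step:
  req#1 t=0ms: ALLOW
  req#2 t=0ms: ALLOW
  req#3 t=0ms: ALLOW
  req#4 t=0ms: ALLOW
  req#5 t=1ms: ALLOW
  req#6 t=1ms: ALLOW
  req#7 t=1ms: ALLOW
  req#8 t=1ms: ALLOW
  req#9 t=1ms: DENY
  req#10 t=1ms: DENY
  req#11 t=2ms: ALLOW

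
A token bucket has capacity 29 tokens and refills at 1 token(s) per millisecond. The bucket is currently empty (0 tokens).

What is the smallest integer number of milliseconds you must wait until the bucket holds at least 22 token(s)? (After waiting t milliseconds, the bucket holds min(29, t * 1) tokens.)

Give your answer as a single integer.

Need t * 1 >= 22, so t >= 22/1.
Smallest integer t = ceil(22/1) = 22.

Answer: 22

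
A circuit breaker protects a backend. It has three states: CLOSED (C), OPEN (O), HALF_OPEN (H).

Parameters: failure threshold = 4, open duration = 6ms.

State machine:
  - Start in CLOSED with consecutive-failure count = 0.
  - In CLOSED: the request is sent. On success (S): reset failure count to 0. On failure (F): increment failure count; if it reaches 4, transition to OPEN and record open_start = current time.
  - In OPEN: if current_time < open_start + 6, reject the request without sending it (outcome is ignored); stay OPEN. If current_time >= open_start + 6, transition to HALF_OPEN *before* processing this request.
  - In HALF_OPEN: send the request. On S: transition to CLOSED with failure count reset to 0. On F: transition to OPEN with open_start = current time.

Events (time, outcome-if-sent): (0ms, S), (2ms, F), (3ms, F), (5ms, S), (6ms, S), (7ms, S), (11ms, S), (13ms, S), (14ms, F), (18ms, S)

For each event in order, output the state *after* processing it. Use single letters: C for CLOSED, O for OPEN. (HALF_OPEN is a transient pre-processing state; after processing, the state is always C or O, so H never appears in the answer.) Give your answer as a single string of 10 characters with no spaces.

Answer: CCCCCCCCCC

Derivation:
State after each event:
  event#1 t=0ms outcome=S: state=CLOSED
  event#2 t=2ms outcome=F: state=CLOSED
  event#3 t=3ms outcome=F: state=CLOSED
  event#4 t=5ms outcome=S: state=CLOSED
  event#5 t=6ms outcome=S: state=CLOSED
  event#6 t=7ms outcome=S: state=CLOSED
  event#7 t=11ms outcome=S: state=CLOSED
  event#8 t=13ms outcome=S: state=CLOSED
  event#9 t=14ms outcome=F: state=CLOSED
  event#10 t=18ms outcome=S: state=CLOSED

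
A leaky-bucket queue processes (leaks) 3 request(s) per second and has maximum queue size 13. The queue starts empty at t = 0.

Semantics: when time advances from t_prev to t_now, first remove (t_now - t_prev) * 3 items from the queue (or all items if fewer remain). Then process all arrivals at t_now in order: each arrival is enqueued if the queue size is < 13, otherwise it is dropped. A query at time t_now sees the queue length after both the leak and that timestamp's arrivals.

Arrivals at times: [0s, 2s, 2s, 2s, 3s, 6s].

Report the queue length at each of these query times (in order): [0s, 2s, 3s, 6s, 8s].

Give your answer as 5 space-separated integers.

Queue lengths at query times:
  query t=0s: backlog = 1
  query t=2s: backlog = 3
  query t=3s: backlog = 1
  query t=6s: backlog = 1
  query t=8s: backlog = 0

Answer: 1 3 1 1 0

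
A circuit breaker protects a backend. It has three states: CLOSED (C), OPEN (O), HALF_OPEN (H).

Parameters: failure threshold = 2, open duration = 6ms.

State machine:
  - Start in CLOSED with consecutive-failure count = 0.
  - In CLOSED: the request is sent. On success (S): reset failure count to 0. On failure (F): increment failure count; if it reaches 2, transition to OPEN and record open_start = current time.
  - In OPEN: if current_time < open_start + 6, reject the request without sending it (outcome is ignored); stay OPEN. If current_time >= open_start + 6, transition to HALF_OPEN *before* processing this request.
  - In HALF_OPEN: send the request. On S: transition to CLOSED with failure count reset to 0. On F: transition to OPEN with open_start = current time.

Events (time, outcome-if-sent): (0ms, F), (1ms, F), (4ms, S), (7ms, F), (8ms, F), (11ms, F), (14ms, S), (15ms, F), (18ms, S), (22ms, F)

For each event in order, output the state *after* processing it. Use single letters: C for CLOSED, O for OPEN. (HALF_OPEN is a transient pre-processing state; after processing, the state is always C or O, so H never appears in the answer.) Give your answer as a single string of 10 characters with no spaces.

Answer: COOOOOCCCC

Derivation:
State after each event:
  event#1 t=0ms outcome=F: state=CLOSED
  event#2 t=1ms outcome=F: state=OPEN
  event#3 t=4ms outcome=S: state=OPEN
  event#4 t=7ms outcome=F: state=OPEN
  event#5 t=8ms outcome=F: state=OPEN
  event#6 t=11ms outcome=F: state=OPEN
  event#7 t=14ms outcome=S: state=CLOSED
  event#8 t=15ms outcome=F: state=CLOSED
  event#9 t=18ms outcome=S: state=CLOSED
  event#10 t=22ms outcome=F: state=CLOSED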